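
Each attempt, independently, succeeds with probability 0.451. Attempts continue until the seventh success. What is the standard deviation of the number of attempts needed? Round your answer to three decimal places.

4.347

Y = total attempts until the seventh success; negative binomial with r=7, p=0.451.
SD(Y) = √[r(1−p)/p²] = √(18.89371) = 4.34669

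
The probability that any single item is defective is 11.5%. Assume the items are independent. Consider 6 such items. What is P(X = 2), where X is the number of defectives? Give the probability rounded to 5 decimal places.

X ~ Binomial(n=6, p=0.115).
P(X=2) = C(6,2) · p^2 · (1−p)^4
= 15 · 0.013225 · 0.61344 = 0.1216914

0.12169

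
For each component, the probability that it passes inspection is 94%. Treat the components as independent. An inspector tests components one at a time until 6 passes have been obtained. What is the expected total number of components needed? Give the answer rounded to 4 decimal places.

6.3830

Y = total components until the sixth success; negative binomial with r=6, p=0.94.
E[Y] = r / p = 6 / 0.94 = 6.382979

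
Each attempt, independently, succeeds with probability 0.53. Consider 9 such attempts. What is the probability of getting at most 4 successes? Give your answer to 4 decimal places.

X ~ Binomial(9, 0.53); P(X ≤ 4) = Σ C(9,k) p^k (1−p)^(9−k) over k:
  k=0: C(9,0)·0.53^0·0.47^9 = 0.001119
  k=1: C(9,1)·0.53^1·0.47^8 = 0.011358
  k=2: C(9,2)·0.53^2·0.47^7 = 0.051232
  k=3: C(9,3)·0.53^3·0.47^6 = 0.134801
  k=4: C(9,4)·0.53^4·0.47^5 = 0.228015
Total = 0.426525

0.4265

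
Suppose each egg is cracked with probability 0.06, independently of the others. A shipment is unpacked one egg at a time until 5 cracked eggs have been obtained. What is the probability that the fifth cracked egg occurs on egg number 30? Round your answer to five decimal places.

Y = trial on which the fifth success occurs; negative binomial, r=5, p=0.06.
P(Y=30) = C(29,4) · p^5 · (1−p)^25
= 23751 · 7.776e-07 · 0.21291 = 0.0039322

0.00393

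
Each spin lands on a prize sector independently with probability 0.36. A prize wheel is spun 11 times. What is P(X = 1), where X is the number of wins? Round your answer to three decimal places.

X ~ Binomial(n=11, p=0.36).
P(X=1) = C(11,1) · p^1 · (1−p)^10
= 11 · 0.36 · 0.011529 = 0.04566

0.046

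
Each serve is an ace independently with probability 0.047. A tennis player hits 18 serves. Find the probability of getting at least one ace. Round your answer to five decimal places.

0.57959

P(at least one) = 1 − P(none) = 1 − (1 − 0.047)^18
= 1 − 0.4204092 = 0.5795908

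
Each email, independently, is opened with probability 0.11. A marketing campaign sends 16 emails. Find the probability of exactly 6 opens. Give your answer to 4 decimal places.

X ~ Binomial(n=16, p=0.11).
P(X=6) = C(16,6) · p^6 · (1−p)^10
= 8008 · 1.7716e-06 · 0.31182 = 0.004424

0.0044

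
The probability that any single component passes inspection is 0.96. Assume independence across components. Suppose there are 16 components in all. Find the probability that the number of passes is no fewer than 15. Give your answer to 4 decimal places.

X ~ Binomial(16, 0.96); P(X ≥ 15) = Σ C(16,k) p^k (1−p)^(16−k) over k:
  k=15: C(16,15)·0.96^15·0.04^1 = 0.346935
  k=16: C(16,16)·0.96^16·0.04^0 = 0.520403
Total = 0.867338

0.8673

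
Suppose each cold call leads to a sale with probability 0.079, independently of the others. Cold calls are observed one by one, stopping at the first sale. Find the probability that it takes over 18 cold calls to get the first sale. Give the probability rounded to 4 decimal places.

0.2273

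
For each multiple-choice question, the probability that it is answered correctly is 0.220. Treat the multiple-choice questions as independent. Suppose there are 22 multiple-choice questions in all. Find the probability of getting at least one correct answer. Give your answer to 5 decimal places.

0.99577

P(at least one) = 1 − P(none) = 1 − (1 − 0.22)^22
= 1 − 0.0042275 = 0.9957725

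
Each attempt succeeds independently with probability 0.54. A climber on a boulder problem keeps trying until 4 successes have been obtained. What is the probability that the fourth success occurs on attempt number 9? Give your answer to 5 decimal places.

Y = trial on which the fourth success occurs; negative binomial, r=4, p=0.54.
P(Y=9) = C(8,3) · p^4 · (1−p)^5
= 56 · 0.085031 · 0.020596 = 0.0980736

0.09807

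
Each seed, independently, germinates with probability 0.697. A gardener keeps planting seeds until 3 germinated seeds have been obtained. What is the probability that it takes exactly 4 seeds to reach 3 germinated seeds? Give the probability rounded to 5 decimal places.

Y = trial on which the third success occurs; negative binomial, r=3, p=0.697.
P(Y=4) = C(3,2) · p^3 · (1−p)^1
= 3 · 0.33861 · 0.303 = 0.3077955

0.30780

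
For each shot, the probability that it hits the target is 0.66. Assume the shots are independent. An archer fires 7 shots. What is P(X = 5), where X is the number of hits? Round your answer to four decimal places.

0.3040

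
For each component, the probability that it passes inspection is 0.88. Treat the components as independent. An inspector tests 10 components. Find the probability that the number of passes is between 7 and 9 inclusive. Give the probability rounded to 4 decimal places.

X ~ Binomial(10, 0.88); P(7 ≤ X ≤ 9) = Σ C(10,k) p^k (1−p)^(10−k) over k:
  k=7: C(10,7)·0.88^7·0.12^3 = 0.084743
  k=8: C(10,8)·0.88^8·0.12^2 = 0.233043
  k=9: C(10,9)·0.88^9·0.12^1 = 0.379774
Total = 0.697560

0.6976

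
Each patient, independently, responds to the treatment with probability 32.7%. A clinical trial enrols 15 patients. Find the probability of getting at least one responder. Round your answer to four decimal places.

0.9974

P(at least one) = 1 − P(none) = 1 − (1 − 0.327)^15
= 1 − 0.002632 = 0.997368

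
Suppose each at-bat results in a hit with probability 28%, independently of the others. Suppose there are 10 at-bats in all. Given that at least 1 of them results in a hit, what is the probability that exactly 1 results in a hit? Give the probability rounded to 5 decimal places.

0.15126

X ~ Binomial(10, 0.28). Want P(X=1 | X≥1) = P(X=1) / P(X≥1).
P(X=1) = C(10,1)·0.28^1·0.72^9 = 0.1455964
P(X≥1) = 1 − 0.0374391 = 0.9625609
Ratio = 0.1455964 / 0.9625609 = 0.1512594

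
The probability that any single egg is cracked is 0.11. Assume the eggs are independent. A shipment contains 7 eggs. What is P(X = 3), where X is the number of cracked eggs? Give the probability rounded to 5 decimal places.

0.02923

X ~ Binomial(n=7, p=0.11).
P(X=3) = C(7,3) · p^3 · (1−p)^4
= 35 · 0.001331 · 0.62742 = 0.0292285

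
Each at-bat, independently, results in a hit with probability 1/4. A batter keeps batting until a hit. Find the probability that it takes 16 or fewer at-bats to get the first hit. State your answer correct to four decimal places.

Y = number of at-bats to the first success; geometric, p = 0.25.
P(Y ≤ 16) = 1 − (1−p)^16 = 1 − 0.010023 = 0.989977

0.9900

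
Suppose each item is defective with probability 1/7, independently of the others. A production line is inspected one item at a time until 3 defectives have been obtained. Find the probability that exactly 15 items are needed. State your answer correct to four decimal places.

Y = trial on which the third success occurs; negative binomial, r=3, p=0.142857.
P(Y=15) = C(14,2) · p^3 · (1−p)^12
= 91 · 0.0029155 · 0.15727 = 0.041724

0.0417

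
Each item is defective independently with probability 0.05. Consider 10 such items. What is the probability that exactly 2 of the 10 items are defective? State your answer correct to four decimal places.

X ~ Binomial(n=10, p=0.05).
P(X=2) = C(10,2) · p^2 · (1−p)^8
= 45 · 0.0025 · 0.66342 = 0.074635

0.0746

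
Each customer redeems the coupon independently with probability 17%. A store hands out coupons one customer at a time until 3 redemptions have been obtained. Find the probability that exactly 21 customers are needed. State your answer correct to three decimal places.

Y = trial on which the third success occurs; negative binomial, r=3, p=0.17.
P(Y=21) = C(20,2) · p^3 · (1−p)^18
= 190 · 0.004913 · 0.034947 = 0.03262

0.033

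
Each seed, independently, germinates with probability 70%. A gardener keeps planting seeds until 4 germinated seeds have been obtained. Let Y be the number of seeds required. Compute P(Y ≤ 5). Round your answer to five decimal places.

0.52822

Finishing within 5 seeds ⇔ at least 4 successes in the first 5. With X ~ Binomial(5, 0.70), P(Y ≤ 5) = 1 − P(X ≤ 3).
  k=0: C(5,0)·0.70^0·0.30^5 = 0.0024300
  k=1: C(5,1)·0.70^1·0.30^4 = 0.0283500
  k=2: C(5,2)·0.70^2·0.30^3 = 0.1323000
  k=3: C(5,3)·0.70^3·0.30^2 = 0.3087000
1 − 0.4717800 = 0.5282200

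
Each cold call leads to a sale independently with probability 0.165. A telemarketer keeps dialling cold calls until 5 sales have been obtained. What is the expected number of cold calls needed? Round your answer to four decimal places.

Y = total cold calls until the fifth success; negative binomial with r=5, p=0.165.
E[Y] = r / p = 5 / 0.165 = 30.303030

30.3030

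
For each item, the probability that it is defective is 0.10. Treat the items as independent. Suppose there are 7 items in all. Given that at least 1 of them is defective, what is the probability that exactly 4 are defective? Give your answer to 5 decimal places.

0.00489

X ~ Binomial(7, 0.10). Want P(X=4 | X≥1) = P(X=4) / P(X≥1).
P(X=4) = C(7,4)·0.10^4·0.90^3 = 0.0025515
P(X≥1) = 1 − 0.4782969 = 0.5217031
Ratio = 0.0025515 / 0.5217031 = 0.0048907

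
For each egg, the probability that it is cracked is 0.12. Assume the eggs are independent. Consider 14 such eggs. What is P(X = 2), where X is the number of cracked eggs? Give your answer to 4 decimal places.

X ~ Binomial(n=14, p=0.12).
P(X=2) = C(14,2) · p^2 · (1−p)^12
= 91 · 0.0144 · 0.21567 = 0.282615

0.2826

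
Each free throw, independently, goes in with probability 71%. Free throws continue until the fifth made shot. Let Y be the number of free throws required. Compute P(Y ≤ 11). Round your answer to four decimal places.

0.9821

Finishing within 11 free throws ⇔ at least 5 successes in the first 11. With X ~ Binomial(11, 0.71), P(Y ≤ 11) = 1 − P(X ≤ 4).
  k=0: C(11,0)·0.71^0·0.29^11 = 0.000001
  k=1: C(11,1)·0.71^1·0.29^10 = 0.000033
  k=2: C(11,2)·0.71^2·0.29^9 = 0.000402
  k=3: C(11,3)·0.71^3·0.29^8 = 0.002954
  k=4: C(11,4)·0.71^4·0.29^7 = 0.014465
1 − 0.017856 = 0.982144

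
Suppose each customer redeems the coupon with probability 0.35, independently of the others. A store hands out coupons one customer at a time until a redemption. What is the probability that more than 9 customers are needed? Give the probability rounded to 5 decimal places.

Y = number of customers to the first success; geometric, p = 0.35.
P(Y > 9) = P(first 9 all fail) = (1−p)^9 = 0.0207119

0.02071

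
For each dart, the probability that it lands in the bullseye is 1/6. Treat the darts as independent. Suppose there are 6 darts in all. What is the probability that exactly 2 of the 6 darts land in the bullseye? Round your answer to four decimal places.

0.2009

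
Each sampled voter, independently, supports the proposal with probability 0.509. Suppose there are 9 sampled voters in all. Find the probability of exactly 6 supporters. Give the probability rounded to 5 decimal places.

0.17291

X ~ Binomial(n=9, p=0.509).
P(X=6) = C(9,6) · p^6 · (1−p)^3
= 84 · 0.01739 · 0.11837 = 0.1729141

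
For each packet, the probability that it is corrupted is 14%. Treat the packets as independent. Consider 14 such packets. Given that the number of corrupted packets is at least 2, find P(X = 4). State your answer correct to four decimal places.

0.1411

X ~ Binomial(14, 0.14). Want P(X=4 | X≥2) = P(X=4) / P(X≥2).
P(X=4) = C(14,4)·0.14^4·0.86^10 = 0.085100
P(X≥2) = 1 − 0.121054 − 0.275890 = 0.603056
Ratio = 0.085100 / 0.603056 = 0.141115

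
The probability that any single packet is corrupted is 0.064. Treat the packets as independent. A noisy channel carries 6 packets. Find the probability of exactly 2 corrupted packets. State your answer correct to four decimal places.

0.0472

X ~ Binomial(n=6, p=0.064).
P(X=2) = C(6,2) · p^2 · (1−p)^4
= 15 · 0.004096 · 0.76754 = 0.047158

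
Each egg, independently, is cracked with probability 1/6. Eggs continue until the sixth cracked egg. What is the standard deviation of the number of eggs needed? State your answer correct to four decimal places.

13.4164

Y = total eggs until the sixth success; negative binomial with r=6, p=0.166667.
SD(Y) = √[r(1−p)/p²] = √(180.000000) = 13.416408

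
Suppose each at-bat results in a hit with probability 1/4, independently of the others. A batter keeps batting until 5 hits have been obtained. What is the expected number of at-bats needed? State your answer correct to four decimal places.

Y = total at-bats until the fifth success; negative binomial with r=5, p=0.25.
E[Y] = r / p = 5 / 0.25 = 20.000000

20.0000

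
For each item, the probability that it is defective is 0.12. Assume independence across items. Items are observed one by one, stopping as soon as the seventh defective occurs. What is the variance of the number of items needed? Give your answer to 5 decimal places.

427.77778

Y = total items until the seventh success; negative binomial with r=7, p=0.12.
Var(Y) = r(1−p)/p² = 7·0.88 / 0.12² = 427.7777778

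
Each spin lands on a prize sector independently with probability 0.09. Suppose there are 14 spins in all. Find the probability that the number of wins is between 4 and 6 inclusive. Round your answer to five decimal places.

0.03138

X ~ Binomial(14, 0.09); P(4 ≤ X ≤ 6) = Σ C(14,k) p^k (1−p)^(14−k) over k:
  k=4: C(14,4)·0.09^4·0.91^10 = 0.0255751
  k=5: C(14,5)·0.09^5·0.91^9 = 0.0050588
  k=6: C(14,6)·0.09^6·0.91^8 = 0.0007505
Total = 0.0313844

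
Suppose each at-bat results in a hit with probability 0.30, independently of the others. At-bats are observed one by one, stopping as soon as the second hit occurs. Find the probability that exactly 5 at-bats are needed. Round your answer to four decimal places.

Y = trial on which the second success occurs; negative binomial, r=2, p=0.30.
P(Y=5) = C(4,1) · p^2 · (1−p)^3
= 4 · 0.09 · 0.343 = 0.123480

0.1235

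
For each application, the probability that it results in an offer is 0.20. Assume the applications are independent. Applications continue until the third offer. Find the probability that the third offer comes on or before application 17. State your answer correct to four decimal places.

0.6904

Finishing within 17 applications ⇔ at least 3 successes in the first 17. With X ~ Binomial(17, 0.20), P(Y ≤ 17) = 1 − P(X ≤ 2).
  k=0: C(17,0)·0.20^0·0.80^17 = 0.022518
  k=1: C(17,1)·0.20^1·0.80^16 = 0.095701
  k=2: C(17,2)·0.20^2·0.80^15 = 0.191403
1 − 0.309622 = 0.690378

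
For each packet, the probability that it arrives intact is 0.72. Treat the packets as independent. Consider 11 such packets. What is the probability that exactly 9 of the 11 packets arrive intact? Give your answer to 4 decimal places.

X ~ Binomial(n=11, p=0.72).
P(X=9) = C(11,9) · p^9 · (1−p)^2
= 55 · 0.051999 · 0.0784 = 0.224218

0.2242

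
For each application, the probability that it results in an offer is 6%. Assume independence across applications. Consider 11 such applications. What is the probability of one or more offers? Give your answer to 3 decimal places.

0.494

P(at least one) = 1 − P(none) = 1 − (1 − 0.06)^11
= 1 − 0.50630 = 0.49370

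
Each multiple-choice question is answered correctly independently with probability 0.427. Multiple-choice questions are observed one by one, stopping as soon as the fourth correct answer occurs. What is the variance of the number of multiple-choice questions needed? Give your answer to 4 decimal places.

12.5707

Y = total multiple-choice questions until the fourth success; negative binomial with r=4, p=0.427.
Var(Y) = r(1−p)/p² = 4·0.573 / 0.427² = 12.570683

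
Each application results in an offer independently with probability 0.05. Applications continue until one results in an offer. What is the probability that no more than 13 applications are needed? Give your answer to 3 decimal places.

Y = number of applications to the first success; geometric, p = 0.05.
P(Y ≤ 13) = 1 − (1−p)^13 = 1 − 0.51334 = 0.48666

0.487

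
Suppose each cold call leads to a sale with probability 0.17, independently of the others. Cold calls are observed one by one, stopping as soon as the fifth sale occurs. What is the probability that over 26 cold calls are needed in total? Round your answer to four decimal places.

0.5400

Needing more than 26 cold calls ⇔ fewer than 5 successes in the first 26. With X ~ Binomial(26, 0.17), P(Y > 26) = P(X ≤ 4).
  k=0: C(26,0)·0.17^0·0.83^26 = 0.007871
  k=1: C(26,1)·0.17^1·0.83^25 = 0.041915
  k=2: C(26,2)·0.17^2·0.83^24 = 0.107314
  k=3: C(26,3)·0.17^3·0.83^23 = 0.175839
  k=4: C(26,4)·0.17^4·0.83^22 = 0.207088
P(X ≤ 4) = 0.540028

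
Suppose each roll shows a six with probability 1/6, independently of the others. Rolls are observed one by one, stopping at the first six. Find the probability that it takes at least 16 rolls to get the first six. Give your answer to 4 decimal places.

0.0649

Y = number of rolls to the first success; geometric, p = 0.166667.
P(Y > 15) = P(first 15 all fail) = (1−p)^15 = 0.064905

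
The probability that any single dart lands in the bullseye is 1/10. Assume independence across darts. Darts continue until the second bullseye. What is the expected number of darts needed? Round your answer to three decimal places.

20.000

Y = total darts until the second success; negative binomial with r=2, p=0.10.
E[Y] = r / p = 2 / 0.10 = 20.00000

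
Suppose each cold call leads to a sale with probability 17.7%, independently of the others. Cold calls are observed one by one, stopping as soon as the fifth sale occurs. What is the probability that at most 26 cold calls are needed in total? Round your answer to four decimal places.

0.4981

Finishing within 26 cold calls ⇔ at least 5 successes in the first 26. With X ~ Binomial(26, 0.177), P(Y ≤ 26) = 1 − P(X ≤ 4).
  k=0: C(26,0)·0.177^0·0.823^26 = 0.006315
  k=1: C(26,1)·0.177^1·0.823^25 = 0.035314
  k=2: C(26,2)·0.177^2·0.823^24 = 0.094935
  k=3: C(26,3)·0.177^3·0.823^23 = 0.163339
  k=4: C(26,4)·0.177^4·0.823^22 = 0.201990
1 − 0.501893 = 0.498107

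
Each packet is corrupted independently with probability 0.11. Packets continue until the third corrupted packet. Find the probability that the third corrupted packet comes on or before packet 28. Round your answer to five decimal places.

0.60825

Finishing within 28 packets ⇔ at least 3 successes in the first 28. With X ~ Binomial(28, 0.11), P(Y ≤ 28) = 1 − P(X ≤ 2).
  k=0: C(28,0)·0.11^0·0.89^28 = 0.0382754
  k=1: C(28,1)·0.11^1·0.89^27 = 0.1324588
  k=2: C(28,2)·0.11^2·0.89^26 = 0.2210128
1 − 0.3917470 = 0.6082530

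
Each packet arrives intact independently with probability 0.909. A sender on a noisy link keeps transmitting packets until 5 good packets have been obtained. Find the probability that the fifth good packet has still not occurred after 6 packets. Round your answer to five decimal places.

Needing more than 6 packets ⇔ fewer than 5 successes in the first 6. With X ~ Binomial(6, 0.909), P(Y > 6) = P(X ≤ 4).
  k=0: C(6,0)·0.909^0·0.091^6 = 0.0000006
  k=1: C(6,1)·0.909^1·0.091^5 = 0.0000340
  k=2: C(6,2)·0.909^2·0.091^4 = 0.0008499
  k=3: C(6,3)·0.909^3·0.091^3 = 0.0113200
  k=4: C(6,4)·0.909^4·0.091^2 = 0.0848066
P(X ≤ 4) = 0.0970111

0.09701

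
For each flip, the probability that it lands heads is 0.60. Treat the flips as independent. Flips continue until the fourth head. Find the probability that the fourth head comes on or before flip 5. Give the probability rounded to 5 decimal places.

0.33696

Finishing within 5 flips ⇔ at least 4 successes in the first 5. With X ~ Binomial(5, 0.60), P(Y ≤ 5) = 1 − P(X ≤ 3).
  k=0: C(5,0)·0.60^0·0.40^5 = 0.0102400
  k=1: C(5,1)·0.60^1·0.40^4 = 0.0768000
  k=2: C(5,2)·0.60^2·0.40^3 = 0.2304000
  k=3: C(5,3)·0.60^3·0.40^2 = 0.3456000
1 − 0.6630400 = 0.3369600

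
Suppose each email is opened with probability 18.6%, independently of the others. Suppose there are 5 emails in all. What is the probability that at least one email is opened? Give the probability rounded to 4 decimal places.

P(at least one) = 1 − P(none) = 1 − (1 − 0.186)^5
= 1 − 0.357373 = 0.642627

0.6426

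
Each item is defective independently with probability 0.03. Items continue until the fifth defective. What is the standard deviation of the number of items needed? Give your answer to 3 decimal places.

Y = total items until the fifth success; negative binomial with r=5, p=0.03.
SD(Y) = √[r(1−p)/p²] = √(5388.88889) = 73.40905

73.409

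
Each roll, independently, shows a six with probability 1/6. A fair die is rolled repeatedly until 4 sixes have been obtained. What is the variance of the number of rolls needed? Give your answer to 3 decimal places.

120.000

Y = total rolls until the fourth success; negative binomial with r=4, p=0.166667.
Var(Y) = r(1−p)/p² = 4·0.833333 / 0.166667² = 120.00000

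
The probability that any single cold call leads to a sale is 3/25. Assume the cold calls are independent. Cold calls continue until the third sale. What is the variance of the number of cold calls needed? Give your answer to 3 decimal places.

Y = total cold calls until the third success; negative binomial with r=3, p=0.12.
Var(Y) = r(1−p)/p² = 3·0.88 / 0.12² = 183.33333

183.333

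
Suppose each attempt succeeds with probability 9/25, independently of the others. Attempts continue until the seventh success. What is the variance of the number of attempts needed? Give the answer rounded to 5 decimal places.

Y = total attempts until the seventh success; negative binomial with r=7, p=0.36.
Var(Y) = r(1−p)/p² = 7·0.64 / 0.36² = 34.5679012

34.56790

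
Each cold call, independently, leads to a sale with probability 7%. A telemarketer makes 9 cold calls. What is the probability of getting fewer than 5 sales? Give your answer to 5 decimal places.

X ~ Binomial(9, 0.07); P(X ≤ 4) = Σ C(9,k) p^k (1−p)^(9−k) over k:
  k=0: C(9,0)·0.07^0·0.93^9 = 0.5204111
  k=1: C(9,1)·0.07^1·0.93^8 = 0.3525365
  k=2: C(9,2)·0.07^2·0.93^7 = 0.1061400
  k=3: C(9,3)·0.07^3·0.93^6 = 0.0186411
  k=4: C(9,4)·0.07^4·0.93^5 = 0.0021046
Total = 0.9998334

0.99983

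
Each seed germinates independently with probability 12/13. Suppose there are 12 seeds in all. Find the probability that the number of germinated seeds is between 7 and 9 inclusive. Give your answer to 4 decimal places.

0.0591

X ~ Binomial(12, 0.923077); P(7 ≤ X ≤ 9) = Σ C(12,k) p^k (1−p)^(12−k) over k:
  k=7: C(12,7)·0.923077^7·0.076923^5 = 0.001218
  k=8: C(12,8)·0.923077^8·0.076923^4 = 0.009136
  k=9: C(12,9)·0.923077^9·0.076923^3 = 0.048723
Total = 0.059077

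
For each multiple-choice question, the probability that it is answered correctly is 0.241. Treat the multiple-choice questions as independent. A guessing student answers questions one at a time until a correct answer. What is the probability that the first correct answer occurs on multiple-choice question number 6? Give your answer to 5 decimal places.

0.06071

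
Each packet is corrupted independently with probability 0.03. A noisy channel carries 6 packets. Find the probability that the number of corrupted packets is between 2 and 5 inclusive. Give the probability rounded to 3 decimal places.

0.012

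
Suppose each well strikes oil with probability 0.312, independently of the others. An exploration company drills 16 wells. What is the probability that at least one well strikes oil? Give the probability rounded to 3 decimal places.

P(at least one) = 1 − P(none) = 1 − (1 − 0.312)^16
= 1 − 0.00252 = 0.99748

0.997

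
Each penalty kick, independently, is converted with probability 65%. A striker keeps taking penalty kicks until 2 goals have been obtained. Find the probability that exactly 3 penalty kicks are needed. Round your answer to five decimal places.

Y = trial on which the second success occurs; negative binomial, r=2, p=0.65.
P(Y=3) = C(2,1) · p^2 · (1−p)^1
= 2 · 0.4225 · 0.35 = 0.2957500

0.29575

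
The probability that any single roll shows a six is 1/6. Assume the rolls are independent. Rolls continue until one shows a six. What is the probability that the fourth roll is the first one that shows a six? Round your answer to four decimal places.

Geometric (trials to first success), p = 0.166667.
P(Y = 4) = (1−p)^3 · p = 0.5787 · 0.166667 = 0.096451

0.0965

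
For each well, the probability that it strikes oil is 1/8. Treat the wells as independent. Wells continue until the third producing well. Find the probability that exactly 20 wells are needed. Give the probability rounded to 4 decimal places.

0.0345

Y = trial on which the third success occurs; negative binomial, r=3, p=0.125.
P(Y=20) = C(19,2) · p^3 · (1−p)^17
= 171 · 0.0019531 · 0.10331 = 0.034503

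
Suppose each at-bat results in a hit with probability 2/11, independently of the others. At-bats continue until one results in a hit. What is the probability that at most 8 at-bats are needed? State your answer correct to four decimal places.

Y = number of at-bats to the first success; geometric, p = 0.181818.
P(Y ≤ 8) = 1 − (1−p)^8 = 1 − 0.200816 = 0.799184

0.7992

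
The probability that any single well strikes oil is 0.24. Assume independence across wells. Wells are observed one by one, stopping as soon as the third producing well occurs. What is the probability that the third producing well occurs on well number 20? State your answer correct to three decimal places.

0.022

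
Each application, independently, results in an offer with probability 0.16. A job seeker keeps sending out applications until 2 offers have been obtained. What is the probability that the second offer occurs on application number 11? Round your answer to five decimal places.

0.05330

Y = trial on which the second success occurs; negative binomial, r=2, p=0.16.
P(Y=11) = C(10,1) · p^2 · (1−p)^9
= 10 · 0.0256 · 0.20822 = 0.0533032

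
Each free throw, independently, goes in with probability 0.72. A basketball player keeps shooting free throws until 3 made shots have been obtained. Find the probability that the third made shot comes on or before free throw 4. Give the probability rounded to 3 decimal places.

Finishing within 4 free throws ⇔ at least 3 successes in the first 4. With X ~ Binomial(4, 0.72), P(Y ≤ 4) = 1 − P(X ≤ 2).
  k=0: C(4,0)·0.72^0·0.28^4 = 0.00615
  k=1: C(4,1)·0.72^1·0.28^3 = 0.06322
  k=2: C(4,2)·0.72^2·0.28^2 = 0.24386
1 − 0.31322 = 0.68678

0.687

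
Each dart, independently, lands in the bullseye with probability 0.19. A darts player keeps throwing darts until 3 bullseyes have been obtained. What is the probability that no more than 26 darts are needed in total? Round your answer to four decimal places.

Finishing within 26 darts ⇔ at least 3 successes in the first 26. With X ~ Binomial(26, 0.19), P(Y ≤ 26) = 1 − P(X ≤ 2).
  k=0: C(26,0)·0.19^0·0.81^26 = 0.004175
  k=1: C(26,1)·0.19^1·0.81^25 = 0.025460
  k=2: C(26,2)·0.19^2·0.81^24 = 0.074650
1 − 0.104284 = 0.895716

0.8957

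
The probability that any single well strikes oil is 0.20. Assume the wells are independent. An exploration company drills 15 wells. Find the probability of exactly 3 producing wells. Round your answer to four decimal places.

0.2501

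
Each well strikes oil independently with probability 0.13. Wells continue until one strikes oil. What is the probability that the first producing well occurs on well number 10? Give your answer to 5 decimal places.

Geometric (trials to first success), p = 0.13.
P(Y = 10) = (1−p)^9 · p = 0.28554 · 0.13 = 0.0371207

0.03712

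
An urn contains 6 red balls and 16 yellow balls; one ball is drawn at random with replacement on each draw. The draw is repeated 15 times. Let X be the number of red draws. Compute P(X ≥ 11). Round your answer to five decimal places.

X ~ Binomial(15, 0.272727); P(X ≥ 11) = Σ C(15,k) p^k (1−p)^(15−k) over k:
  k=11: C(15,11)·0.272727^11·0.727273^4 = 0.0002371
  k=12: C(15,12)·0.272727^12·0.727273^3 = 0.0000296
  k=13: C(15,13)·0.272727^13·0.727273^2 = 0.0000026
  k=14: C(15,14)·0.272727^14·0.727273^1 = 0.0000001
  k=15: C(15,15)·0.272727^15·0.727273^0 = 0.0000000
Total = 0.0002694

0.00027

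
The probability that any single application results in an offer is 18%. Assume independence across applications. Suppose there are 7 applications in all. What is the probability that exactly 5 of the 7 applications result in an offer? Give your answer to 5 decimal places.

X ~ Binomial(n=7, p=0.18).
P(X=5) = C(7,5) · p^5 · (1−p)^2
= 21 · 0.00018896 · 0.6724 = 0.0026681

0.00267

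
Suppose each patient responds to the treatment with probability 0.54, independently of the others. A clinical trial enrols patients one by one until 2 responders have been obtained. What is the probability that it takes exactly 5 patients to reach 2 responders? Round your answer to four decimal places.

Y = trial on which the second success occurs; negative binomial, r=2, p=0.54.
P(Y=5) = C(4,1) · p^2 · (1−p)^3
= 4 · 0.2916 · 0.097336 = 0.113533

0.1135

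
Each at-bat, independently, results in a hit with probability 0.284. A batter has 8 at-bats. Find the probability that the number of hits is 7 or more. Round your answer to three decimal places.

X ~ Binomial(8, 0.284); P(X ≥ 7) = Σ C(8,k) p^k (1−p)^(8−k) over k:
  k=7: C(8,7)·0.284^7·0.716^1 = 0.00085
  k=8: C(8,8)·0.284^8·0.716^0 = 0.00004
Total = 0.00090

0.001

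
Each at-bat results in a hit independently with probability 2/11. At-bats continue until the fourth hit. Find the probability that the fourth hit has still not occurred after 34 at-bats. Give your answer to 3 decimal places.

Needing more than 34 at-bats ⇔ fewer than 4 successes in the first 34. With X ~ Binomial(34, 0.181818), P(Y > 34) = P(X ≤ 3).
  k=0: C(34,0)·0.181818^0·0.818182^34 = 0.00109
  k=1: C(34,1)·0.181818^1·0.818182^33 = 0.00823
  k=2: C(34,2)·0.181818^2·0.818182^32 = 0.03016
  k=3: C(34,3)·0.181818^3·0.818182^31 = 0.07149
P(X ≤ 3) = 0.11096

0.111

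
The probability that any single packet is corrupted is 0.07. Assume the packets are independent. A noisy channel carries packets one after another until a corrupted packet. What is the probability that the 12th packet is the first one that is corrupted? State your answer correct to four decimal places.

Geometric (trials to first success), p = 0.07.
P(Y = 12) = (1−p)^11 · p = 0.4501 · 0.07 = 0.031507

0.0315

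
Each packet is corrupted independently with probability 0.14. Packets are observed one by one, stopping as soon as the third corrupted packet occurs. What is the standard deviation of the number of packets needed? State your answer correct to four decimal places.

11.4731

Y = total packets until the third success; negative binomial with r=3, p=0.14.
SD(Y) = √[r(1−p)/p²] = √(131.632653) = 11.473127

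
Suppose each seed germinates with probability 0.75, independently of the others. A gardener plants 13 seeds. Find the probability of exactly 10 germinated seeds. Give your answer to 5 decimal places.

0.25165

X ~ Binomial(n=13, p=0.75).
P(X=10) = C(13,10) · p^10 · (1−p)^3
= 286 · 0.056314 · 0.015625 = 0.2516510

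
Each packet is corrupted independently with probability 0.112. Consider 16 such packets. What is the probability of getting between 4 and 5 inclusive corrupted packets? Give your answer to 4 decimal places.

X ~ Binomial(16, 0.112); P(4 ≤ X ≤ 5) = Σ C(16,k) p^k (1−p)^(16−k) over k:
  k=4: C(16,4)·0.112^4·0.888^12 = 0.068849
  k=5: C(16,5)·0.112^5·0.888^11 = 0.020841
Total = 0.089690

0.0897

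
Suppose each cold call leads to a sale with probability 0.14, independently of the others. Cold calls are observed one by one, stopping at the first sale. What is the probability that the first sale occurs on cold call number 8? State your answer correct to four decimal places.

0.0487

Geometric (trials to first success), p = 0.14.
P(Y = 8) = (1−p)^7 · p = 0.34793 · 0.14 = 0.048710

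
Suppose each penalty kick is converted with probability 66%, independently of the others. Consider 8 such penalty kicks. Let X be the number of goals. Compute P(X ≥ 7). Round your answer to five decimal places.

0.18438

X ~ Binomial(8, 0.66); P(X ≥ 7) = Σ C(8,k) p^k (1−p)^(8−k) over k:
  k=7: C(8,7)·0.66^7·0.34^1 = 0.1483804
  k=8: C(8,8)·0.66^8·0.34^0 = 0.0360041
Total = 0.1843844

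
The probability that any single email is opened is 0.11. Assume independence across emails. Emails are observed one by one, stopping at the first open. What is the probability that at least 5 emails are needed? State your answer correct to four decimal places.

0.6274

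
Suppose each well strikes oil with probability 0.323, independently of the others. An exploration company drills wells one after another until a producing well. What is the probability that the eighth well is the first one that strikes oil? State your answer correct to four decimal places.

Geometric (trials to first success), p = 0.323.
P(Y = 8) = (1−p)^7 · p = 0.065181 · 0.323 = 0.021053

0.0211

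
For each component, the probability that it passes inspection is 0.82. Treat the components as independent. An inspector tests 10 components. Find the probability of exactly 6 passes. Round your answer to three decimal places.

X ~ Binomial(n=10, p=0.82).
P(X=6) = C(10,6) · p^6 · (1−p)^4
= 210 · 0.30401 · 0.0010498 = 0.06702

0.067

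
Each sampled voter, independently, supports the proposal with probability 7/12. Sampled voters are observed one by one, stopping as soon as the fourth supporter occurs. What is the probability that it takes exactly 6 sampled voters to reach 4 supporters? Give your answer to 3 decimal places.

0.201

Y = trial on which the fourth success occurs; negative binomial, r=4, p=0.583333.
P(Y=6) = C(5,3) · p^4 · (1−p)^2
= 10 · 0.11579 · 0.17361 = 0.20102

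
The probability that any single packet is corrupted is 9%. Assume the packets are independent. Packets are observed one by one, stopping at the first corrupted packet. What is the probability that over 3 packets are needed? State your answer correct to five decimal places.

Y = number of packets to the first success; geometric, p = 0.09.
P(Y > 3) = P(first 3 all fail) = (1−p)^3 = 0.7535710

0.75357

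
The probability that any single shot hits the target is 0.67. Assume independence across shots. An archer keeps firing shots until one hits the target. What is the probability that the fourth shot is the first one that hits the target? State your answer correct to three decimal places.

Geometric (trials to first success), p = 0.67.
P(Y = 4) = (1−p)^3 · p = 0.035937 · 0.67 = 0.02408

0.024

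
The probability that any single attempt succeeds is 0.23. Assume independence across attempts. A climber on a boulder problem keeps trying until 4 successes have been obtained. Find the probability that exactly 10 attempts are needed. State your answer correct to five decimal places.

0.04899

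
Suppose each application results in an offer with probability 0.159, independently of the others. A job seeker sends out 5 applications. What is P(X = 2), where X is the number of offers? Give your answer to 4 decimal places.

0.1504

X ~ Binomial(n=5, p=0.159).
P(X=2) = C(5,2) · p^2 · (1−p)^3
= 10 · 0.025281 · 0.59482 = 0.150377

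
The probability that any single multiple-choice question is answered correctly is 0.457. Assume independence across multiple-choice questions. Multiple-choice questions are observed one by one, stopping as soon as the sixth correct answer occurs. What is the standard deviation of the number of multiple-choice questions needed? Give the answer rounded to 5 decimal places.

3.94966

Y = total multiple-choice questions until the sixth success; negative binomial with r=6, p=0.457.
SD(Y) = √[r(1−p)/p²] = √(15.5997874) = 3.9496566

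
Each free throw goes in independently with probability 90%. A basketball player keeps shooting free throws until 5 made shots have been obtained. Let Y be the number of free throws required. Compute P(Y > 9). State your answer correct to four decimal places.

0.0009

Needing more than 9 free throws ⇔ fewer than 5 successes in the first 9. With X ~ Binomial(9, 0.90), P(Y > 9) = P(X ≤ 4).
  k=0: C(9,0)·0.90^0·0.10^9 = 0.000000
  k=1: C(9,1)·0.90^1·0.10^8 = 0.000000
  k=2: C(9,2)·0.90^2·0.10^7 = 0.000003
  k=3: C(9,3)·0.90^3·0.10^6 = 0.000061
  k=4: C(9,4)·0.90^4·0.10^5 = 0.000827
P(X ≤ 4) = 0.000891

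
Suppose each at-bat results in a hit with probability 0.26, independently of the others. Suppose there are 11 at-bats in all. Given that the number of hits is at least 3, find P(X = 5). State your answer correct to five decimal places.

0.15667

X ~ Binomial(11, 0.26). Want P(X=5 | X≥3) = P(X=5) / P(X≥3).
P(X=5) = C(11,5)·0.26^5·0.74^6 = 0.0901362
P(X≥3) = 1 − 0.0364375 − 0.1408261 − 0.2473972 = 0.5753391
Ratio = 0.0901362 / 0.5753391 = 0.1566661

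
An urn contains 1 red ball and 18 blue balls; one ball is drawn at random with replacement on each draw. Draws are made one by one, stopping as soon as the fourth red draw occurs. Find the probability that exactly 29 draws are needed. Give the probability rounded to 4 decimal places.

0.0065

Y = trial on which the fourth success occurs; negative binomial, r=4, p=0.052632.
P(Y=29) = C(28,3) · p^4 · (1−p)^25
= 3276 · 7.6734e-06 · 0.2588 = 0.006506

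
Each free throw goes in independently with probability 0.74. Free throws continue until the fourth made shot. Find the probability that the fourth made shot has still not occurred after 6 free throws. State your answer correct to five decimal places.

0.18556

Needing more than 6 free throws ⇔ fewer than 4 successes in the first 6. With X ~ Binomial(6, 0.74), P(Y > 6) = P(X ≤ 3).
  k=0: C(6,0)·0.74^0·0.26^6 = 0.0003089
  k=1: C(6,1)·0.74^1·0.26^5 = 0.0052753
  k=2: C(6,2)·0.74^2·0.26^4 = 0.0375360
  k=3: C(6,3)·0.74^3·0.26^3 = 0.1424443
P(X ≤ 3) = 0.1855646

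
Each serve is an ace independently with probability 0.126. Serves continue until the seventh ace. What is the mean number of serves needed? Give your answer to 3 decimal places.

55.556

Y = total serves until the seventh success; negative binomial with r=7, p=0.126.
E[Y] = r / p = 7 / 0.126 = 55.55556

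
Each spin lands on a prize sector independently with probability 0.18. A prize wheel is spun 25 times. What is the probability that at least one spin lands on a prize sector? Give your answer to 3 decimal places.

0.993

P(at least one) = 1 − P(none) = 1 − (1 − 0.18)^25
= 1 − 0.00700 = 0.99300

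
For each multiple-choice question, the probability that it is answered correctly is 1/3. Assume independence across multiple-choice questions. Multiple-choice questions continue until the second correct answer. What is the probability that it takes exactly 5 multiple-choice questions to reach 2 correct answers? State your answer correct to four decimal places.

0.1317

Y = trial on which the second success occurs; negative binomial, r=2, p=0.333333.
P(Y=5) = C(4,1) · p^2 · (1−p)^3
= 4 · 0.11111 · 0.2963 = 0.131687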